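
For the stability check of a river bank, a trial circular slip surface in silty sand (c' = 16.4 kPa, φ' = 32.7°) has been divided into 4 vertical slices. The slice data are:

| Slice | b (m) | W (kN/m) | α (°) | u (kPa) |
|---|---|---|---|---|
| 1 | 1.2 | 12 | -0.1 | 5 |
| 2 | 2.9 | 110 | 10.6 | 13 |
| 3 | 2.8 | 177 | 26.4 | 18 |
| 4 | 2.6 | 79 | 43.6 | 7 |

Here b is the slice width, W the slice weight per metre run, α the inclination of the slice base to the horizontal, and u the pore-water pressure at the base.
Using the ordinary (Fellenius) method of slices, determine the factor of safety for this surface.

FS = 2.04

Ordinary method of slices: FS = Σ[c'·Δl_i + (W_i cosα_i − u_i·Δl_i)·tanφ'] / Σ W_i sinα_i, with Δl_i = b_i / cosα_i.
Slice 1: Δl = 1.2/cos(-0.1°) = 1.200 m; N'_1 = 12·cos(-0.1°) − 5·1.200 = 6.0; c'Δl = 19.68; W sinα = -0.0
Slice 2: Δl = 2.9/cos10.6° = 2.950 m; N'_2 = 110·cos10.6° − 13·2.950 = 69.8; c'Δl = 48.39; W sinα = 20.2
Slice 3: Δl = 2.8/cos26.4° = 3.126 m; N'_3 = 177·cos26.4° − 18·3.126 = 102.3; c'Δl = 51.27; W sinα = 78.7
Slice 4: Δl = 2.6/cos43.6° = 3.590 m; N'_4 = 79·cos43.6° − 7·3.590 = 32.1; c'Δl = 58.88; W sinα = 54.5
Σc'Δl = 178.2 kN/m; ΣN' = 210.1 kN/m; ΣW sinα = 153.4 kN/m
Resisting = 178.2 + 210.1·tan32.7° = 178.2 + 134.9 = 313.1 kN/m
FS = 313.1 / 153.4 = 2.041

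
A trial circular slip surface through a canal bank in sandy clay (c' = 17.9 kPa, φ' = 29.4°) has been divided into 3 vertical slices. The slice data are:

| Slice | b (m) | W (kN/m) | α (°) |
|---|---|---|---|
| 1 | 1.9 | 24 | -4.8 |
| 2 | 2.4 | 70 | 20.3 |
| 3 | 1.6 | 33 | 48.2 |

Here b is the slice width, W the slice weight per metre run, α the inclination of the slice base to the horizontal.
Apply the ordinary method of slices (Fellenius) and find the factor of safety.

Ordinary method of slices: FS = Σ[c'·Δl_i + (W_i cosα_i)·tanφ'] / Σ W_i sinα_i, with Δl_i = b_i / cosα_i.
Slice 1: Δl = 1.9/cos(-4.8°) = 1.907 m; N'_1 = 24·cos(-4.8°) = 23.9; c'Δl = 34.13; W sinα = -2.0
Slice 2: Δl = 2.4/cos20.3° = 2.559 m; N'_2 = 70·cos20.3° = 65.7; c'Δl = 45.80; W sinα = 24.3
Slice 3: Δl = 1.6/cos48.2° = 2.400 m; N'_3 = 33·cos48.2° = 22.0; c'Δl = 42.97; W sinα = 24.6
Σc'Δl = 122.9 kN/m; ΣN' = 111.6 kN/m; ΣW sinα = 46.9 kN/m
Resisting = 122.9 + 111.6·tan29.4° = 122.9 + 62.9 = 185.8 kN/m
FS = 185.8 / 46.9 = 3.963

FS = 3.96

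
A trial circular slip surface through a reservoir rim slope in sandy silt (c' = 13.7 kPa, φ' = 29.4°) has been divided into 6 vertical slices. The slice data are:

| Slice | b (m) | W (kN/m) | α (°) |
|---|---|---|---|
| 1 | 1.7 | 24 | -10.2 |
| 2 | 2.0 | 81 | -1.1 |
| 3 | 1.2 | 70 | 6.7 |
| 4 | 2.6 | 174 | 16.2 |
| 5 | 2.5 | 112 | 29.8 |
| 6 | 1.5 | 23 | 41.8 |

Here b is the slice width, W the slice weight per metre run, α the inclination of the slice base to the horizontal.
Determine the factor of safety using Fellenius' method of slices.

Ordinary method of slices: FS = Σ[c'·Δl_i + (W_i cosα_i)·tanφ'] / Σ W_i sinα_i, with Δl_i = b_i / cosα_i.
Slice 1: Δl = 1.7/cos(-10.2°) = 1.727 m; N'_1 = 24·cos(-10.2°) = 23.6; c'Δl = 23.66; W sinα = -4.3
Slice 2: Δl = 2.0/cos(-1.1°) = 2.000 m; N'_2 = 81·cos(-1.1°) = 81.0; c'Δl = 27.41; W sinα = -1.6
Slice 3: Δl = 1.2/cos6.7° = 1.208 m; N'_3 = 70·cos6.7° = 69.5; c'Δl = 16.55; W sinα = 8.2
Slice 4: Δl = 2.6/cos16.2° = 2.708 m; N'_4 = 174·cos16.2° = 167.1; c'Δl = 37.09; W sinα = 48.5
Slice 5: Δl = 2.5/cos29.8° = 2.881 m; N'_5 = 112·cos29.8° = 97.2; c'Δl = 39.47; W sinα = 55.7
Slice 6: Δl = 1.5/cos41.8° = 2.012 m; N'_6 = 23·cos41.8° = 17.1; c'Δl = 27.57; W sinα = 15.3
Σc'Δl = 171.8 kN/m; ΣN' = 455.6 kN/m; ΣW sinα = 121.9 kN/m
Resisting = 171.8 + 455.6·tan29.4° = 171.8 + 256.7 = 428.4 kN/m
FS = 428.4 / 121.9 = 3.515

FS = 3.51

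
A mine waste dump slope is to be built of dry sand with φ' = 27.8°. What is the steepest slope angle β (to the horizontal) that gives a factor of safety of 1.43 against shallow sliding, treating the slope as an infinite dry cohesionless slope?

β = 20.2°

For an infinite dry cohesionless slope FS = tanφ'/tanβ, so tanβ = tanφ' / FS.
tanβ = tan27.8° / 1.43 = 0.5272 / 1.43 = 0.3687
β = arctan(0.3687) = 20.24°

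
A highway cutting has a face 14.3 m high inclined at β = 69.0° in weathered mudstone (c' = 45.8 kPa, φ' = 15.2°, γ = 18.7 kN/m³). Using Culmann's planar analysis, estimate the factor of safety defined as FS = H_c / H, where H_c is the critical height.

H_c = (4c'/γ) · sinβ cosφ' / [1 − cos(β − φ')]
    = (4·45.8/18.7) · sin69.0°·cos15.2° / [1 − cos53.8°]
    = 9.797 · 0.9009 / 0.4094 = 21.56 m
FS = H_c / H = 21.56 / 14.3 = 1.508

FS = 1.51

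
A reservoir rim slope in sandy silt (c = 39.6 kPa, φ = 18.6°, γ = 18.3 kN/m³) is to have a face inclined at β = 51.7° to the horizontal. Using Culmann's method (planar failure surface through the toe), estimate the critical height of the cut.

H_c = 39.67 m

Culmann's analysis gives the critical failure plane at α_cr = (β + φ)/2 = (51.7 + 18.6)/2 = 35.2°, and the critical height
H_c = (4c/γ) · sinβ cosφ / [1 − cos(β − φ)]
    = (4·39.6/18.3) · sin51.7°·cos18.6° / [1 − cos(33.1°)]
    = 8.656 · 0.7848·0.9478 / [1 − 0.8377]
    = 8.656 · 0.7438 / 0.1623
    = 39.67 m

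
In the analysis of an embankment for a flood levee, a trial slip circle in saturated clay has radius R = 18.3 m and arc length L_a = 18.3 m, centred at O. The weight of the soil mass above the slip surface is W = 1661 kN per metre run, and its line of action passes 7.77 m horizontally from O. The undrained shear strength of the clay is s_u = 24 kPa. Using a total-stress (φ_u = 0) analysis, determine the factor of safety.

Taking moments about the centre O, the resisting moment is provided by the undrained shear strength acting along the arc:
M_R = s_u·L_a·R = 24·18.30·18.3 = 8037.4 kN·m/m
M_D = W·d = 1661·7.77 = 12906.0 kN·m/m
FS = M_R / M_D = 8037.4 / 12906.0 = 0.623

FS = 0.62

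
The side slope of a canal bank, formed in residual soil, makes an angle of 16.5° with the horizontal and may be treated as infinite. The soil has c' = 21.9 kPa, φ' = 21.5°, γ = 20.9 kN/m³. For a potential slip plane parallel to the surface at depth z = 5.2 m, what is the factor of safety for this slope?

For an infinite slope with a slip plane parallel to the surface (no pore pressure): FS = [c' + γz cos²β tanφ'] / [γz sinβ cosβ].
γz = 20.9·5.2 = 108.68 kN/m²
Numerator = 21.9 + 108.68·cos²16.5°·tan21.5° = 21.9 + 108.68·0.9193·0.3939 = 61.257 kPa
Denominator = 108.68·sin16.5°·cos16.5° = 108.68·0.2840·0.9588 = 29.596 kPa
FS = 61.257 / 29.596 = 2.070

FS = 2.07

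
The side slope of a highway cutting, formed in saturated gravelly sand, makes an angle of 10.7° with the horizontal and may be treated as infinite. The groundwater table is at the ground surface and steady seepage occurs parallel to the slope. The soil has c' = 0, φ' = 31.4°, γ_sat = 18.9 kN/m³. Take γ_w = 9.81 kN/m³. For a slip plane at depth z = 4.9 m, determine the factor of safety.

FS = 1.55

With seepage parallel to the slope and the water table at the surface, the effective normal stress on the slip plane uses the buoyant unit weight γ' = γ_sat − γ_w while the driving shear stress uses γ_sat:
FS = [c' + γ' z cos²β tanφ'] / [γ_sat z sinβ cosβ]
(For c' = 0 this reduces to FS = (γ'/γ_sat)·tanφ'/tanβ.)
γ' = 18.9 − 9.81 = 9.09 kN/m³
Numerator = 0.0 + 9.09·4.9·cos²10.7°·tan31.4° = 0.0 + 9.09·4.9·0.9655·0.6104 = 26.251 kPa
Denominator = 18.9·4.9·sin10.7°·cos10.7° = 18.9·4.9·0.1857·0.9826 = 16.896 kPa
FS = 26.251 / 16.896 = 1.554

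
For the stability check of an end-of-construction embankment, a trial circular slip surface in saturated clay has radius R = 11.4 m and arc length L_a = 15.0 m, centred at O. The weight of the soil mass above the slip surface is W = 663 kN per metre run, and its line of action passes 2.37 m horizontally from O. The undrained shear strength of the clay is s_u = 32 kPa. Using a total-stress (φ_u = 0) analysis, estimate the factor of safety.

FS = 3.48

Taking moments about the centre O, the resisting moment is provided by the undrained shear strength acting along the arc:
M_R = s_u·L_a·R = 32·15.00·11.4 = 5472.0 kN·m/m
M_D = W·d = 663·2.37 = 1571.3 kN·m/m
FS = M_R / M_D = 5472.0 / 1571.3 = 3.482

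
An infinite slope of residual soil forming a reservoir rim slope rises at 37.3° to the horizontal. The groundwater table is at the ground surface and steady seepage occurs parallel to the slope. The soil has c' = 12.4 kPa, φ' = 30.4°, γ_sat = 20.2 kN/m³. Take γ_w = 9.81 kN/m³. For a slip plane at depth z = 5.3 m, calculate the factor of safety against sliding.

FS = 0.64

With seepage parallel to the slope and the water table at the surface, the effective normal stress on the slip plane uses the buoyant unit weight γ' = γ_sat − γ_w while the driving shear stress uses γ_sat:
FS = [c' + γ' z cos²β tanφ'] / [γ_sat z sinβ cosβ]
γ' = 20.2 − 9.81 = 10.39 kN/m³
Numerator = 12.4 + 10.39·5.3·cos²37.3°·tan30.4° = 12.4 + 10.39·5.3·0.6328·0.5867 = 32.844 kPa
Denominator = 20.2·5.3·sin37.3°·cos37.3° = 20.2·5.3·0.6060·0.7955 = 51.608 kPa
FS = 32.844 / 51.608 = 0.636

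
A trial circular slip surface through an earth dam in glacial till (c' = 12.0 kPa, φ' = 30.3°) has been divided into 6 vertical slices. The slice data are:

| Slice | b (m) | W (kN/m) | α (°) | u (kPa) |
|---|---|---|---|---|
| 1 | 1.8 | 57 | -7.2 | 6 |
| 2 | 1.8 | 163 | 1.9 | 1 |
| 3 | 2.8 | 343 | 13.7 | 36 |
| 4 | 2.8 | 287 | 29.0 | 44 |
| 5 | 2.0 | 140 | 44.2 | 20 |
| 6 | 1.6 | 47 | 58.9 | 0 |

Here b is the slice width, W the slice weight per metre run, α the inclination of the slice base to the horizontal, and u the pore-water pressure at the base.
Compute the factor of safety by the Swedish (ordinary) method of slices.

Ordinary method of slices: FS = Σ[c'·Δl_i + (W_i cosα_i − u_i·Δl_i)·tanφ'] / Σ W_i sinα_i, with Δl_i = b_i / cosα_i.
Slice 1: Δl = 1.8/cos(-7.2°) = 1.814 m; N'_1 = 57·cos(-7.2°) − 6·1.814 = 45.7; c'Δl = 21.77; W sinα = -7.1
Slice 2: Δl = 1.8/cos1.9° = 1.801 m; N'_2 = 163·cos1.9° − 1·1.801 = 161.1; c'Δl = 21.61; W sinα = 5.4
Slice 3: Δl = 2.8/cos13.7° = 2.882 m; N'_3 = 343·cos13.7° − 36·2.882 = 229.5; c'Δl = 34.58; W sinα = 81.2
Slice 4: Δl = 2.8/cos29.0° = 3.201 m; N'_4 = 287·cos29.0° − 44·3.201 = 110.2; c'Δl = 38.42; W sinα = 139.1
Slice 5: Δl = 2.0/cos44.2° = 2.790 m; N'_5 = 140·cos44.2° − 20·2.790 = 44.6; c'Δl = 33.48; W sinα = 97.6
Slice 6: Δl = 1.6/cos58.9° = 3.098 m; N'_6 = 47·cos58.9° − 0·3.098 = 24.3; c'Δl = 37.17; W sinα = 40.2
Σc'Δl = 187.0 kN/m; ΣN' = 615.3 kN/m; ΣW sinα = 356.5 kN/m
Resisting = 187.0 + 615.3·tan30.3° = 187.0 + 359.5 = 546.6 kN/m
FS = 546.6 / 356.5 = 1.533

FS = 1.53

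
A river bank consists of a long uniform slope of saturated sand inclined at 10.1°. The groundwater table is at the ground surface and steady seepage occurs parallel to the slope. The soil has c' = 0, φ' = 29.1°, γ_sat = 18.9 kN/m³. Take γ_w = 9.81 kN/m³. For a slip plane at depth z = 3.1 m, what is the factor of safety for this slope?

With seepage parallel to the slope and the water table at the surface, the effective normal stress on the slip plane uses the buoyant unit weight γ' = γ_sat − γ_w while the driving shear stress uses γ_sat:
FS = [c' + γ' z cos²β tanφ'] / [γ_sat z sinβ cosβ]
(For c' = 0 this reduces to FS = (γ'/γ_sat)·tanφ'/tanβ.)
γ' = 18.9 − 9.81 = 9.09 kN/m³
Numerator = 0.0 + 9.09·3.1·cos²10.1°·tan29.1° = 0.0 + 9.09·3.1·0.9692·0.5566 = 15.202 kPa
Denominator = 18.9·3.1·sin10.1°·cos10.1° = 18.9·3.1·0.1754·0.9845 = 10.116 kPa
FS = 15.202 / 10.116 = 1.503

FS = 1.50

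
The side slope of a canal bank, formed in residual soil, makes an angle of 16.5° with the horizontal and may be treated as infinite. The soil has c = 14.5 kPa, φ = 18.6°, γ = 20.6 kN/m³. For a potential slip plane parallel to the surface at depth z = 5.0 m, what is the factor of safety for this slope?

FS = 1.65

For an infinite slope with a slip plane parallel to the surface (no pore pressure): FS = [c + γz cos²β tanφ] / [γz sinβ cosβ].
γz = 20.6·5.0 = 103.00 kN/m²
Numerator = 14.5 + 103.00·cos²16.5°·tan18.6° = 14.5 + 103.00·0.9193·0.3365 = 46.367 kPa
Denominator = 103.00·sin16.5°·cos16.5° = 103.00·0.2840·0.9588 = 28.049 kPa
FS = 46.367 / 28.049 = 1.653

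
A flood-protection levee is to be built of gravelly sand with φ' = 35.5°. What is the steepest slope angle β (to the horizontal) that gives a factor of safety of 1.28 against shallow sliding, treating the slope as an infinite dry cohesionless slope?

For an infinite dry cohesionless slope FS = tanφ'/tanβ, so tanβ = tanφ' / FS.
tanβ = tan35.5° / 1.28 = 0.7133 / 1.28 = 0.5573
β = arctan(0.5573) = 29.13°

β = 29.1°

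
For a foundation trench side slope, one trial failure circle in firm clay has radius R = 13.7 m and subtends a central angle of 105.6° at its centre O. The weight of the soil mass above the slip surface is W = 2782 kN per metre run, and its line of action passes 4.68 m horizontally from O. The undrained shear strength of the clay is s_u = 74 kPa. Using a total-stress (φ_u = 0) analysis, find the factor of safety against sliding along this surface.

Taking moments about the centre O, the resisting moment is provided by the undrained shear strength acting along the arc:
Arc length L_a = R·θ = 13.7·(105.6°·π/180) = 13.7·1.8431 = 25.25 m
M_R = s_u·L_a·R = 74·25.25·13.7 = 25598.5 kN·m/m
M_D = W·d = 2782·4.68 = 13019.8 kN·m/m
FS = M_R / M_D = 25598.5 / 13019.8 = 1.966

FS = 1.97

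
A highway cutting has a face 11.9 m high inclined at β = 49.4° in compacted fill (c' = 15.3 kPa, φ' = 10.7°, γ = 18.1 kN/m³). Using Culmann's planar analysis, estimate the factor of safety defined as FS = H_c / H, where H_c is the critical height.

H_c = (4c'/γ) · sinβ cosφ' / [1 − cos(β − φ')]
    = (4·15.3/18.1) · sin49.4°·cos10.7° / [1 − cos38.7°]
    = 3.381 · 0.7461 / 0.2196 = 11.49 m
FS = H_c / H = 11.49 / 11.9 = 0.965

FS = 0.97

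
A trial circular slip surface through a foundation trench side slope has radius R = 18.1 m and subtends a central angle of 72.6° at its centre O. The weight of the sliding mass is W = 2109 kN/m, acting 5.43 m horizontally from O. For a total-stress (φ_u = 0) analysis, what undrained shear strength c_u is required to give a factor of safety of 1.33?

c_u = 36.7 kPa

FS = c_u·L_a·R / (W·d), so c_u = FS·W·d / (L_a·R).
Arc length L_a = R·θ = 18.1·(72.6°·π/180) = 18.1·1.2671 = 22.93 m
c_u = 1.33·2109·5.43 / (22.93·18.1) = 15231.0 / 415.12 = 36.69 kPa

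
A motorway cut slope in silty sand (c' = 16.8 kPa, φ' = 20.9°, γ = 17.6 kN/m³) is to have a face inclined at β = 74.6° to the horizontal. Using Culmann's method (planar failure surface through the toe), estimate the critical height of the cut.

H_c = 8.43 m

Culmann's analysis gives the critical failure plane at α_cr = (β + φ')/2 = (74.6 + 20.9)/2 = 47.8°, and the critical height
H_c = (4c'/γ) · sinβ cosφ' / [1 − cos(β − φ')]
    = (4·16.8/17.6) · sin74.6°·cos20.9° / [1 − cos(53.7°)]
    = 3.818 · 0.9641·0.9342 / [1 − 0.5920]
    = 3.818 · 0.9007 / 0.4080
    = 8.43 m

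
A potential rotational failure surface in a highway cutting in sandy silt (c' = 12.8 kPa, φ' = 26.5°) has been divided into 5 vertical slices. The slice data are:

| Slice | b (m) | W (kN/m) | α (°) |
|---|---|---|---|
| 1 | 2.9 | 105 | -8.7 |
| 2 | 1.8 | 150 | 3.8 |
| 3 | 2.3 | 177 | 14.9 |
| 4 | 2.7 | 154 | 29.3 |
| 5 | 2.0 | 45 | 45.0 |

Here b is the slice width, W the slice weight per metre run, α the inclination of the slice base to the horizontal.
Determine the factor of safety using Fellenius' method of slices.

FS = 3.14

Ordinary method of slices: FS = Σ[c'·Δl_i + (W_i cosα_i)·tanφ'] / Σ W_i sinα_i, with Δl_i = b_i / cosα_i.
Slice 1: Δl = 2.9/cos(-8.7°) = 2.934 m; N'_1 = 105·cos(-8.7°) = 103.8; c'Δl = 37.55; W sinα = -15.9
Slice 2: Δl = 1.8/cos3.8° = 1.804 m; N'_2 = 150·cos3.8° = 149.7; c'Δl = 23.09; W sinα = 9.9
Slice 3: Δl = 2.3/cos14.9° = 2.380 m; N'_3 = 177·cos14.9° = 171.0; c'Δl = 30.46; W sinα = 45.5
Slice 4: Δl = 2.7/cos29.3° = 3.096 m; N'_4 = 154·cos29.3° = 134.3; c'Δl = 39.63; W sinα = 75.4
Slice 5: Δl = 2.0/cos45.0° = 2.828 m; N'_5 = 45·cos45.0° = 31.8; c'Δl = 36.20; W sinα = 31.8
Σc'Δl = 166.9 kN/m; ΣN' = 590.6 kN/m; ΣW sinα = 146.8 kN/m
Resisting = 166.9 + 590.6·tan26.5° = 166.9 + 294.5 = 461.4 kN/m
FS = 461.4 / 146.8 = 3.144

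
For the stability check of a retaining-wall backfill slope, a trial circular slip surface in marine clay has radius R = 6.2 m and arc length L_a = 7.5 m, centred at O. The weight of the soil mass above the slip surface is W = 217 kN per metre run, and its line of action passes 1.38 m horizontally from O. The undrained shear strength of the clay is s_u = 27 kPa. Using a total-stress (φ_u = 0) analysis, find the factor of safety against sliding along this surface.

FS = 4.19

Taking moments about the centre O, the resisting moment is provided by the undrained shear strength acting along the arc:
M_R = s_u·L_a·R = 27·7.50·6.2 = 1255.5 kN·m/m
M_D = W·d = 217·1.38 = 299.5 kN·m/m
FS = M_R / M_D = 1255.5 / 299.5 = 4.193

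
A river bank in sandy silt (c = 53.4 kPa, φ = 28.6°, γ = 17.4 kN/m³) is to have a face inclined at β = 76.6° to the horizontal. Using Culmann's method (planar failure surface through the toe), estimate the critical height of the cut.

H_c = 31.69 m

Culmann's analysis gives the critical failure plane at α_cr = (β + φ)/2 = (76.6 + 28.6)/2 = 52.6°, and the critical height
H_c = (4c/γ) · sinβ cosφ / [1 − cos(β − φ)]
    = (4·53.4/17.4) · sin76.6°·cos28.6° / [1 − cos(48.0°)]
    = 12.276 · 0.9728·0.8780 / [1 − 0.6691]
    = 12.276 · 0.8541 / 0.3309
    = 31.69 m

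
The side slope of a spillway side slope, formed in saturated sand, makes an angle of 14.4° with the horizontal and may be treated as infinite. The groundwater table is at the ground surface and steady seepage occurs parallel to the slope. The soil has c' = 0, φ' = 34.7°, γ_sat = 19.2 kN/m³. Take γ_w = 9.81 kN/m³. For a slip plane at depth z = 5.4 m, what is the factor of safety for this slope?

FS = 1.32

With seepage parallel to the slope and the water table at the surface, the effective normal stress on the slip plane uses the buoyant unit weight γ' = γ_sat − γ_w while the driving shear stress uses γ_sat:
FS = [c' + γ' z cos²β tanφ'] / [γ_sat z sinβ cosβ]
(For c' = 0 this reduces to FS = (γ'/γ_sat)·tanφ'/tanβ.)
γ' = 19.2 − 9.81 = 9.39 kN/m³
Numerator = 0.0 + 9.39·5.4·cos²14.4°·tan34.7° = 0.0 + 9.39·5.4·0.9382·0.6924 = 32.939 kPa
Denominator = 19.2·5.4·sin14.4°·cos14.4° = 19.2·5.4·0.2487·0.9686 = 24.974 kPa
FS = 32.939 / 24.974 = 1.319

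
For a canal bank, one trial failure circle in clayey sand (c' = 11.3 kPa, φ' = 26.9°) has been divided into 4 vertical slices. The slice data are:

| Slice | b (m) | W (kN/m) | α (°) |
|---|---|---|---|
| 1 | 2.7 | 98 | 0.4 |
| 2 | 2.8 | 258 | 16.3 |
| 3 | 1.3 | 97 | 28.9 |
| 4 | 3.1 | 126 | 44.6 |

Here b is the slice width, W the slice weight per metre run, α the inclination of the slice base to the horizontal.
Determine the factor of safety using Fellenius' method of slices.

FS = 1.89

Ordinary method of slices: FS = Σ[c'·Δl_i + (W_i cosα_i)·tanφ'] / Σ W_i sinα_i, with Δl_i = b_i / cosα_i.
Slice 1: Δl = 2.7/cos0.4° = 2.700 m; N'_1 = 98·cos0.4° = 98.0; c'Δl = 30.51; W sinα = 0.7
Slice 2: Δl = 2.8/cos16.3° = 2.917 m; N'_2 = 258·cos16.3° = 247.6; c'Δl = 32.97; W sinα = 72.4
Slice 3: Δl = 1.3/cos28.9° = 1.485 m; N'_3 = 97·cos28.9° = 84.9; c'Δl = 16.78; W sinα = 46.9
Slice 4: Δl = 3.1/cos44.6° = 4.354 m; N'_4 = 126·cos44.6° = 89.7; c'Δl = 49.20; W sinα = 88.5
Σc'Δl = 129.5 kN/m; ΣN' = 520.3 kN/m; ΣW sinα = 208.4 kN/m
Resisting = 129.5 + 520.3·tan26.9° = 129.5 + 263.9 = 393.4 kN/m
FS = 393.4 / 208.4 = 1.887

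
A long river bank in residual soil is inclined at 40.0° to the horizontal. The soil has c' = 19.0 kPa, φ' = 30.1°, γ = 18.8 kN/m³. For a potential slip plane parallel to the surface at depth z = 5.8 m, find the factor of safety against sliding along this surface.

For an infinite slope with a slip plane parallel to the surface (no pore pressure): FS = [c' + γz cos²β tanφ'] / [γz sinβ cosβ].
γz = 18.8·5.8 = 109.04 kN/m²
Numerator = 19.0 + 109.04·cos²40.0°·tan30.1° = 19.0 + 109.04·0.5868·0.5797 = 56.092 kPa
Denominator = 109.04·sin40.0°·cos40.0° = 109.04·0.6428·0.7660 = 53.692 kPa
FS = 56.092 / 53.692 = 1.045

FS = 1.04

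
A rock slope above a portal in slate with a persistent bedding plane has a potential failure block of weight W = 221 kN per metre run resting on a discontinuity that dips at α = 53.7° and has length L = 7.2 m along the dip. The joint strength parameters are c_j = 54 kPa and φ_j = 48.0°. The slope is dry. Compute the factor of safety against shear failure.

FS = 3.00

Resolving the block weight along and normal to the plane and applying the Mohr–Coulomb strength on the joint:
N' = W cosα = 221·cos53.7° = 130.8 kN/m
Driving force T = W sinα = 221·sin53.7° = 178.1 kN/m
Resisting force R = c_j·L + N'·tanφ_j = 54·7.2 + 130.8·tan48.0° = 388.8 + 145.3 = 534.1 kN/m
FS = R / T = 534.1 / 178.1 = 2.999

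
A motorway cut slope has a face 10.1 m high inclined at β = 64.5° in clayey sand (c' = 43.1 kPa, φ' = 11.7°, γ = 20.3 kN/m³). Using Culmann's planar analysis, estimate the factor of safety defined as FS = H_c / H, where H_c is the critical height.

H_c = (4c'/γ) · sinβ cosφ' / [1 − cos(β − φ')]
    = (4·43.1/20.3) · sin64.5°·cos11.7° / [1 − cos52.8°]
    = 8.493 · 0.8838 / 0.3954 = 18.98 m
FS = H_c / H = 18.98 / 10.1 = 1.880

FS = 1.88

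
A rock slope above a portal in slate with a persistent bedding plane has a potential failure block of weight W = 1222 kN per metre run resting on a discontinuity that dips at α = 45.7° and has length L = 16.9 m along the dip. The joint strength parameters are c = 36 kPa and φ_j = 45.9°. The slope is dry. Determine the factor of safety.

FS = 1.70

Resolving the block weight along and normal to the plane and applying the Mohr–Coulomb strength on the joint:
N' = W cosα = 1222·cos45.7° = 853.5 kN/m
Driving force T = W sinα = 1222·sin45.7° = 874.6 kN/m
Resisting force R = c·L + N'·tanφ_j = 36·16.9 + 853.5·tan45.9° = 608.4 + 880.7 = 1489.1 kN/m
FS = R / T = 1489.1 / 874.6 = 1.703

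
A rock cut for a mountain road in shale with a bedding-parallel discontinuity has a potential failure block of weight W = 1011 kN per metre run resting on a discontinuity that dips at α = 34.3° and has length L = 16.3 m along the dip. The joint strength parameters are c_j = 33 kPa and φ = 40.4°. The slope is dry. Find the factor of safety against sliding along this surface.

FS = 2.19

Resolving the block weight along and normal to the plane and applying the Mohr–Coulomb strength on the joint:
N' = W cosα = 1011·cos34.3° = 835.2 kN/m
Driving force T = W sinα = 1011·sin34.3° = 569.7 kN/m
Resisting force R = c_j·L + N'·tanφ = 33·16.3 + 835.2·tan40.4° = 537.9 + 710.8 = 1248.7 kN/m
FS = R / T = 1248.7 / 569.7 = 2.192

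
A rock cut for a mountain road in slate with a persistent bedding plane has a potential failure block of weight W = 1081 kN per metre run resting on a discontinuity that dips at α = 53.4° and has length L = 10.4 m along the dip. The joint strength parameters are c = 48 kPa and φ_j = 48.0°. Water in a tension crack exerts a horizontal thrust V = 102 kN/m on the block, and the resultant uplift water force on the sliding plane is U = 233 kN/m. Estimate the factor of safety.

Resolving the block weight along and normal to the plane and applying the Mohr–Coulomb strength on the joint:
N' = W cosα − U − V sinα = 1081·cos53.4° − 233 − 102·sin53.4° = 329.6 kN/m
Driving force T = W sinα + V cosα = 1081·sin53.4° + 102·cos53.4° = 928.7 kN/m
Resisting force R = c·L + N'·tanφ_j = 48·10.4 + 329.6·tan48.0° = 499.2 + 366.1 = 865.3 kN/m
FS = R / T = 865.3 / 928.7 = 0.932

FS = 0.93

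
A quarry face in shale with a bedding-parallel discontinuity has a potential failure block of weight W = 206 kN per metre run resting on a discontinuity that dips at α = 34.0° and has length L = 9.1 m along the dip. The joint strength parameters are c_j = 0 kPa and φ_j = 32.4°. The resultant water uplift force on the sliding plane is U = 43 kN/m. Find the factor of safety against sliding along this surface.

FS = 0.70

Resolving the block weight along and normal to the plane and applying the Mohr–Coulomb strength on the joint:
N' = W cosα − U = 206·cos34.0° − 43 = 127.8 kN/m
Driving force T = W sinα = 206·sin34.0° = 115.2 kN/m
Resisting force R = c_j·L + N'·tanφ_j = 0·9.1 + 127.8·tan32.4° = 0.0 + 81.1 = 81.1 kN/m
FS = R / T = 81.1 / 115.2 = 0.704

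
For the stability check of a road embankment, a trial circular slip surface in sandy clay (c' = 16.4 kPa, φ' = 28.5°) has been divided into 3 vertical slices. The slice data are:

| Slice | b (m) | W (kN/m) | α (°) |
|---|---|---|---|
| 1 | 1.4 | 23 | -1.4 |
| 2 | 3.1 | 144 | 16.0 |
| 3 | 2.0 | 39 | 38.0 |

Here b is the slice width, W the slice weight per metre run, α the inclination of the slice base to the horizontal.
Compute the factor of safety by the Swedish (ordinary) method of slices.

Ordinary method of slices: FS = Σ[c'·Δl_i + (W_i cosα_i)·tanφ'] / Σ W_i sinα_i, with Δl_i = b_i / cosα_i.
Slice 1: Δl = 1.4/cos(-1.4°) = 1.400 m; N'_1 = 23·cos(-1.4°) = 23.0; c'Δl = 22.97; W sinα = -0.6
Slice 2: Δl = 3.1/cos16.0° = 3.225 m; N'_2 = 144·cos16.0° = 138.4; c'Δl = 52.89; W sinα = 39.7
Slice 3: Δl = 2.0/cos38.0° = 2.538 m; N'_3 = 39·cos38.0° = 30.7; c'Δl = 41.62; W sinα = 24.0
Σc'Δl = 117.5 kN/m; ΣN' = 192.1 kN/m; ΣW sinα = 63.1 kN/m
Resisting = 117.5 + 192.1·tan28.5° = 117.5 + 104.3 = 221.8 kN/m
FS = 221.8 / 63.1 = 3.513

FS = 3.51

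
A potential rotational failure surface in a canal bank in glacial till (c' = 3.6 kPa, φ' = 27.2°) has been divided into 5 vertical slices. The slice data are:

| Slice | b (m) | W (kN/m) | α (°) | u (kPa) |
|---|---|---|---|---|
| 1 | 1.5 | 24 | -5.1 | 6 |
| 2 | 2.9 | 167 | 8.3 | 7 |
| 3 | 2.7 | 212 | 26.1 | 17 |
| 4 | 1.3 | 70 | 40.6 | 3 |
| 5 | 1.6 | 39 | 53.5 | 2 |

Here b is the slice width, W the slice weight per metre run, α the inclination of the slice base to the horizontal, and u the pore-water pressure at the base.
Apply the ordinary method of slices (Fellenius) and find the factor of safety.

Ordinary method of slices: FS = Σ[c'·Δl_i + (W_i cosα_i − u_i·Δl_i)·tanφ'] / Σ W_i sinα_i, with Δl_i = b_i / cosα_i.
Slice 1: Δl = 1.5/cos(-5.1°) = 1.506 m; N'_1 = 24·cos(-5.1°) − 6·1.506 = 14.9; c'Δl = 5.42; W sinα = -2.1
Slice 2: Δl = 2.9/cos8.3° = 2.931 m; N'_2 = 167·cos8.3° − 7·2.931 = 144.7; c'Δl = 10.55; W sinα = 24.1
Slice 3: Δl = 2.7/cos26.1° = 3.007 m; N'_3 = 212·cos26.1° − 17·3.007 = 139.3; c'Δl = 10.82; W sinα = 93.3
Slice 4: Δl = 1.3/cos40.6° = 1.712 m; N'_4 = 70·cos40.6° − 3·1.712 = 48.0; c'Δl = 6.16; W sinα = 45.6
Slice 5: Δl = 1.6/cos53.5° = 2.690 m; N'_5 = 39·cos53.5° − 2·2.690 = 17.8; c'Δl = 9.68; W sinα = 31.4
Σc'Δl = 42.6 kN/m; ΣN' = 364.7 kN/m; ΣW sinα = 192.1 kN/m
Resisting = 42.6 + 364.7·tan27.2° = 42.6 + 187.4 = 230.1 kN/m
FS = 230.1 / 192.1 = 1.197

FS = 1.20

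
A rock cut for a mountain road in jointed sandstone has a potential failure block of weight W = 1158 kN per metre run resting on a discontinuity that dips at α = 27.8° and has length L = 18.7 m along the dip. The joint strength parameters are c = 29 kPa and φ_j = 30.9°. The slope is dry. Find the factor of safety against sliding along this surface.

FS = 2.14

Resolving the block weight along and normal to the plane and applying the Mohr–Coulomb strength on the joint:
N' = W cosα = 1158·cos27.8° = 1024.3 kN/m
Driving force T = W sinα = 1158·sin27.8° = 540.1 kN/m
Resisting force R = c·L + N'·tanφ_j = 29·18.7 + 1024.3·tan30.9° = 542.3 + 613.1 = 1155.4 kN/m
FS = R / T = 1155.4 / 540.1 = 2.139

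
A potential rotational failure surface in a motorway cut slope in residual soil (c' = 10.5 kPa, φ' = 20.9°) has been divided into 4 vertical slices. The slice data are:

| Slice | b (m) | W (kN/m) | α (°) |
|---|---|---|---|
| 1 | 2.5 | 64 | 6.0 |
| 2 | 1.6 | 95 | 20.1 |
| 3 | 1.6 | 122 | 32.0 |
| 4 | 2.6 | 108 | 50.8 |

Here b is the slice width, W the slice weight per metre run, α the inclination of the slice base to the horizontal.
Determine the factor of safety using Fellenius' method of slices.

Ordinary method of slices: FS = Σ[c'·Δl_i + (W_i cosα_i)·tanφ'] / Σ W_i sinα_i, with Δl_i = b_i / cosα_i.
Slice 1: Δl = 2.5/cos6.0° = 2.514 m; N'_1 = 64·cos6.0° = 63.6; c'Δl = 26.39; W sinα = 6.7
Slice 2: Δl = 1.6/cos20.1° = 1.704 m; N'_2 = 95·cos20.1° = 89.2; c'Δl = 17.89; W sinα = 32.6
Slice 3: Δl = 1.6/cos32.0° = 1.887 m; N'_3 = 122·cos32.0° = 103.5; c'Δl = 19.81; W sinα = 64.7
Slice 4: Δl = 2.6/cos50.8° = 4.114 m; N'_4 = 108·cos50.8° = 68.3; c'Δl = 43.19; W sinα = 83.7
Σc'Δl = 107.3 kN/m; ΣN' = 324.6 kN/m; ΣW sinα = 187.7 kN/m
Resisting = 107.3 + 324.6·tan20.9° = 107.3 + 123.9 = 231.2 kN/m
FS = 231.2 / 187.7 = 1.232

FS = 1.23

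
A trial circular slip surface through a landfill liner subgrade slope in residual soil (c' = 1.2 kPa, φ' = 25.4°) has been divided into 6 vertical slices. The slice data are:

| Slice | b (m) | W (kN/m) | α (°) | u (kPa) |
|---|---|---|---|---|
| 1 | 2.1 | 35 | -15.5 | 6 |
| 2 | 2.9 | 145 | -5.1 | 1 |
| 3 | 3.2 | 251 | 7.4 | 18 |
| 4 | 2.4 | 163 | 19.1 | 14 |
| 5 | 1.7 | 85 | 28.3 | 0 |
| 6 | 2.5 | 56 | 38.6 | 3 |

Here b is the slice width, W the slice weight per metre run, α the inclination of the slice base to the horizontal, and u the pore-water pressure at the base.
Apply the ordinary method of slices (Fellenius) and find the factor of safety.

FS = 2.13

Ordinary method of slices: FS = Σ[c'·Δl_i + (W_i cosα_i − u_i·Δl_i)·tanφ'] / Σ W_i sinα_i, with Δl_i = b_i / cosα_i.
Slice 1: Δl = 2.1/cos(-15.5°) = 2.179 m; N'_1 = 35·cos(-15.5°) − 6·2.179 = 20.7; c'Δl = 2.62; W sinα = -9.4
Slice 2: Δl = 2.9/cos(-5.1°) = 2.912 m; N'_2 = 145·cos(-5.1°) − 1·2.912 = 141.5; c'Δl = 3.49; W sinα = -12.9
Slice 3: Δl = 3.2/cos7.4° = 3.227 m; N'_3 = 251·cos7.4° − 18·3.227 = 190.8; c'Δl = 3.87; W sinα = 32.3
Slice 4: Δl = 2.4/cos19.1° = 2.540 m; N'_4 = 163·cos19.1° − 14·2.540 = 118.5; c'Δl = 3.05; W sinα = 53.3
Slice 5: Δl = 1.7/cos28.3° = 1.931 m; N'_5 = 85·cos28.3° − 0·1.931 = 74.8; c'Δl = 2.32; W sinα = 40.3
Slice 6: Δl = 2.5/cos38.6° = 3.199 m; N'_6 = 56·cos38.6° − 3·3.199 = 34.2; c'Δl = 3.84; W sinα = 34.9
Σc'Δl = 19.2 kN/m; ΣN' = 580.5 kN/m; ΣW sinα = 138.7 kN/m
Resisting = 19.2 + 580.5·tan25.4° = 19.2 + 275.6 = 294.8 kN/m
FS = 294.8 / 138.7 = 2.126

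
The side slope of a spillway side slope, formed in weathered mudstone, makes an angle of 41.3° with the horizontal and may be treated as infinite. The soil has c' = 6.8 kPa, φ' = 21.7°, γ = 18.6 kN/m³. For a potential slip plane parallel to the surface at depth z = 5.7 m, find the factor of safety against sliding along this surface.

FS = 0.58

For an infinite slope with a slip plane parallel to the surface (no pore pressure): FS = [c' + γz cos²β tanφ'] / [γz sinβ cosβ].
γz = 18.6·5.7 = 106.02 kN/m²
Numerator = 6.8 + 106.02·cos²41.3°·tan21.7° = 6.8 + 106.02·0.5644·0.3979 = 30.612 kPa
Denominator = 106.02·sin41.3°·cos41.3° = 106.02·0.6600·0.7513 = 52.568 kPa
FS = 30.612 / 52.568 = 0.582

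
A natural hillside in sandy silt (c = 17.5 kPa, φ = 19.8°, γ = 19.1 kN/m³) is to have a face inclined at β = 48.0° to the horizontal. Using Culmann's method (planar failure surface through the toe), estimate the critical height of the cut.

Culmann's analysis gives the critical failure plane at α_cr = (β + φ)/2 = (48.0 + 19.8)/2 = 33.9°, and the critical height
H_c = (4c/γ) · sinβ cosφ / [1 − cos(β − φ)]
    = (4·17.5/19.1) · sin48.0°·cos19.8° / [1 − cos(28.2°)]
    = 3.665 · 0.7431·0.9409 / [1 − 0.8813]
    = 3.665 · 0.6992 / 0.1187
    = 21.59 m

H_c = 21.59 m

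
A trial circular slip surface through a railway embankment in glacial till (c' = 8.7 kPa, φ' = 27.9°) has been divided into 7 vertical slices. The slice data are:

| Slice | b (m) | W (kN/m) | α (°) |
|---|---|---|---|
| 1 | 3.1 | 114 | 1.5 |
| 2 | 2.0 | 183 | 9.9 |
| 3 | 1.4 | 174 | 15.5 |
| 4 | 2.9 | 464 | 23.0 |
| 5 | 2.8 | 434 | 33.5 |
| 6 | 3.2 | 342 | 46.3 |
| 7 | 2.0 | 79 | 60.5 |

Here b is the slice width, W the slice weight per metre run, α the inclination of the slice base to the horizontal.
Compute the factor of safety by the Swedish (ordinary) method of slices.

Ordinary method of slices: FS = Σ[c'·Δl_i + (W_i cosα_i)·tanφ'] / Σ W_i sinα_i, with Δl_i = b_i / cosα_i.
Slice 1: Δl = 3.1/cos1.5° = 3.101 m; N'_1 = 114·cos1.5° = 114.0; c'Δl = 26.98; W sinα = 3.0
Slice 2: Δl = 2.0/cos9.9° = 2.030 m; N'_2 = 183·cos9.9° = 180.3; c'Δl = 17.66; W sinα = 31.5
Slice 3: Δl = 1.4/cos15.5° = 1.453 m; N'_3 = 174·cos15.5° = 167.7; c'Δl = 12.64; W sinα = 46.5
Slice 4: Δl = 2.9/cos23.0° = 3.150 m; N'_4 = 464·cos23.0° = 427.1; c'Δl = 27.41; W sinα = 181.3
Slice 5: Δl = 2.8/cos33.5° = 3.358 m; N'_5 = 434·cos33.5° = 361.9; c'Δl = 29.21; W sinα = 239.5
Slice 6: Δl = 3.2/cos46.3° = 4.632 m; N'_6 = 342·cos46.3° = 236.3; c'Δl = 40.30; W sinα = 247.3
Slice 7: Δl = 2.0/cos60.5° = 4.062 m; N'_7 = 79·cos60.5° = 38.9; c'Δl = 35.34; W sinα = 68.8
Σc'Δl = 189.5 kN/m; ΣN' = 1526.1 kN/m; ΣW sinα = 817.8 kN/m
Resisting = 189.5 + 1526.1·tan27.9° = 189.5 + 808.0 = 997.6 kN/m
FS = 997.6 / 817.8 = 1.220

FS = 1.22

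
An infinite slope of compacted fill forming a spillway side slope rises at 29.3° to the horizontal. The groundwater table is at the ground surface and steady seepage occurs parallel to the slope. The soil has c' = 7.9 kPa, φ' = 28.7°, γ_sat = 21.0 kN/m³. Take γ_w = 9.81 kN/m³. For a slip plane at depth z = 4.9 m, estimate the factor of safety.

FS = 0.70

With seepage parallel to the slope and the water table at the surface, the effective normal stress on the slip plane uses the buoyant unit weight γ' = γ_sat − γ_w while the driving shear stress uses γ_sat:
FS = [c' + γ' z cos²β tanφ'] / [γ_sat z sinβ cosβ]
γ' = 21.0 − 9.81 = 11.19 kN/m³
Numerator = 7.9 + 11.19·4.9·cos²29.3°·tan28.7° = 7.9 + 11.19·4.9·0.7605·0.5475 = 30.730 kPa
Denominator = 21.0·4.9·sin29.3°·cos29.3° = 21.0·4.9·0.4894·0.8721 = 43.915 kPa
FS = 30.730 / 43.915 = 0.700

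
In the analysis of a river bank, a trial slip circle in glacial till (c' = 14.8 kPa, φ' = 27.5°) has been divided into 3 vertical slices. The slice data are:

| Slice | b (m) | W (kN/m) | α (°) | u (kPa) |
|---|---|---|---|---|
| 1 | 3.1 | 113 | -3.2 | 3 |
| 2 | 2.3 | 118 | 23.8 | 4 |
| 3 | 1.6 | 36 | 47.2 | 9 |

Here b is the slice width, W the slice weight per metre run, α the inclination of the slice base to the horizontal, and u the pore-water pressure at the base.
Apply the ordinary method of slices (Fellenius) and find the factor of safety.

Ordinary method of slices: FS = Σ[c'·Δl_i + (W_i cosα_i − u_i·Δl_i)·tanφ'] / Σ W_i sinα_i, with Δl_i = b_i / cosα_i.
Slice 1: Δl = 3.1/cos(-3.2°) = 3.105 m; N'_1 = 113·cos(-3.2°) − 3·3.105 = 103.5; c'Δl = 45.95; W sinα = -6.3
Slice 2: Δl = 2.3/cos23.8° = 2.514 m; N'_2 = 118·cos23.8° − 4·2.514 = 97.9; c'Δl = 37.20; W sinα = 47.6
Slice 3: Δl = 1.6/cos47.2° = 2.355 m; N'_3 = 36·cos47.2° − 9·2.355 = 3.3; c'Δl = 34.85; W sinα = 26.4
Σc'Δl = 118.0 kN/m; ΣN' = 204.7 kN/m; ΣW sinα = 67.7 kN/m
Resisting = 118.0 + 204.7·tan27.5° = 118.0 + 106.6 = 224.6 kN/m
FS = 224.6 / 67.7 = 3.316

FS = 3.32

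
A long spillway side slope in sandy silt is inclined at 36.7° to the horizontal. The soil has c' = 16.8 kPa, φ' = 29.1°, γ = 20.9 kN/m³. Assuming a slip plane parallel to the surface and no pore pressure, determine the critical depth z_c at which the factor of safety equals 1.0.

z_c = 6.62 m

Setting FS = 1.00 in FS = [c' + γz cos²β tanφ'] / [γz sinβ cosβ] and solving for z:
z = c' / [γ cosβ (FS·sinβ − cosβ·tanφ')]
  = 16.8 / [20.9·cos36.7°·(1.00·sin36.7° − cos36.7°·tan29.1°)]
  = 16.8 / [20.9·0.8018·(1.00·0.5976 − 0.8018·0.5566)]
  = 16.8 / 2.5364 = 6.624 m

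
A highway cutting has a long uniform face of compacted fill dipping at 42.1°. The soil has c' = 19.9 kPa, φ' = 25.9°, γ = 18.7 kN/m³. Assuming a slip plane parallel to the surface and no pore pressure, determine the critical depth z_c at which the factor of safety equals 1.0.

Setting FS = 1.00 in FS = [c' + γz cos²β tanφ'] / [γz sinβ cosβ] and solving for z:
z = c' / [γ cosβ (FS·sinβ − cosβ·tanφ')]
  = 19.9 / [18.7·cos42.1°·(1.00·sin42.1° − cos42.1°·tan25.9°)]
  = 19.9 / [18.7·0.7420·(1.00·0.6704 − 0.7420·0.4856)]
  = 19.9 / 4.3032 = 4.624 m

z_c = 4.62 m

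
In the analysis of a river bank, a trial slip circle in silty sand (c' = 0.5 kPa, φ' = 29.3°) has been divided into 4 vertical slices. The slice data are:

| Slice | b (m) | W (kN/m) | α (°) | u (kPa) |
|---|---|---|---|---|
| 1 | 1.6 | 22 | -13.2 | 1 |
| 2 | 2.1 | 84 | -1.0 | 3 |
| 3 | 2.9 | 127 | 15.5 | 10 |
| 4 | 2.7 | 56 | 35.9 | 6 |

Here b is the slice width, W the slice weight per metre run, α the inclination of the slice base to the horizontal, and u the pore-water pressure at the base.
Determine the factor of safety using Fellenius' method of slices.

FS = 2.09

Ordinary method of slices: FS = Σ[c'·Δl_i + (W_i cosα_i − u_i·Δl_i)·tanφ'] / Σ W_i sinα_i, with Δl_i = b_i / cosα_i.
Slice 1: Δl = 1.6/cos(-13.2°) = 1.643 m; N'_1 = 22·cos(-13.2°) − 1·1.643 = 19.8; c'Δl = 0.82; W sinα = -5.0
Slice 2: Δl = 2.1/cos(-1.0°) = 2.100 m; N'_2 = 84·cos(-1.0°) − 3·2.100 = 77.7; c'Δl = 1.05; W sinα = -1.5
Slice 3: Δl = 2.9/cos15.5° = 3.009 m; N'_3 = 127·cos15.5° − 10·3.009 = 92.3; c'Δl = 1.50; W sinα = 33.9
Slice 4: Δl = 2.7/cos35.9° = 3.333 m; N'_4 = 56·cos35.9° − 6·3.333 = 25.4; c'Δl = 1.67; W sinα = 32.8
Σc'Δl = 5.0 kN/m; ΣN' = 215.1 kN/m; ΣW sinα = 60.3 kN/m
Resisting = 5.0 + 215.1·tan29.3° = 5.0 + 120.7 = 125.8 kN/m
FS = 125.8 / 60.3 = 2.086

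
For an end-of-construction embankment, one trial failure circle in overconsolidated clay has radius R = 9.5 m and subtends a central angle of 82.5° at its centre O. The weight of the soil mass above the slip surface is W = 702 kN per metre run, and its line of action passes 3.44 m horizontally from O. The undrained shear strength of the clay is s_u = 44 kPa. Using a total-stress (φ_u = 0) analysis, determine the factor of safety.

Taking moments about the centre O, the resisting moment is provided by the undrained shear strength acting along the arc:
Arc length L_a = R·θ = 9.5·(82.5°·π/180) = 9.5·1.4399 = 13.68 m
M_R = s_u·L_a·R = 44·13.68·9.5 = 5717.8 kN·m/m
M_D = W·d = 702·3.44 = 2414.9 kN·m/m
FS = M_R / M_D = 5717.8 / 2414.9 = 2.368

FS = 2.37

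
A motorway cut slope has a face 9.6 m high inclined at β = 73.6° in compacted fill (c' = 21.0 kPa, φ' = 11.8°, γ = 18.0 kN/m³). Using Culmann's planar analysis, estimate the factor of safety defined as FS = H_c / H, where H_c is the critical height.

FS = 0.87

H_c = (4c'/γ) · sinβ cosφ' / [1 − cos(β − φ')]
    = (4·21.0/18.0) · sin73.6°·cos11.8° / [1 − cos61.8°]
    = 4.667 · 0.9390 / 0.5274 = 8.31 m
FS = H_c / H = 8.31 / 9.6 = 0.865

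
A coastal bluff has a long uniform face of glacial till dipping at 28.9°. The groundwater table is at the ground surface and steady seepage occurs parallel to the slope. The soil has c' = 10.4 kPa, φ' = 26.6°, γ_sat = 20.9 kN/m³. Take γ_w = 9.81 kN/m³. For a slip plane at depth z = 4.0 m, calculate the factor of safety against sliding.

With seepage parallel to the slope and the water table at the surface, the effective normal stress on the slip plane uses the buoyant unit weight γ' = γ_sat − γ_w while the driving shear stress uses γ_sat:
FS = [c' + γ' z cos²β tanφ'] / [γ_sat z sinβ cosβ]
γ' = 20.9 − 9.81 = 11.09 kN/m³
Numerator = 10.4 + 11.09·4.0·cos²28.9°·tan26.6° = 10.4 + 11.09·4.0·0.7664·0.5008 = 27.426 kPa
Denominator = 20.9·4.0·sin28.9°·cos28.9° = 20.9·4.0·0.4833·0.8755 = 35.371 kPa
FS = 27.426 / 35.371 = 0.775

FS = 0.78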